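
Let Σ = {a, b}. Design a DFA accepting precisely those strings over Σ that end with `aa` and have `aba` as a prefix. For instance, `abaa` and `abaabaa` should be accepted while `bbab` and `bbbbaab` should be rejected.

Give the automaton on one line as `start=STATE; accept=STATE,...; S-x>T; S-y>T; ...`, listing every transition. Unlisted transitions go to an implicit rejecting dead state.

start=q0; accept=q5; q0-a>q1; q0-b>q2; q1-a>q2; q1-b>q3; q2-a>q2; q2-b>q2; q3-a>q4; q3-b>q2; q4-a>q5; q4-b>q6; q5-a>q5; q5-b>q6; q6-a>q4; q6-b>q6

Run two small machines in parallel and take their product. The first has 3 states tracking how much of the suffix `aa` has currently been matched; the second has 5 states tracking whether the input so far still matches the prefix `aba`. A product state is a pair (one from each), accepting exactly when both do. Equivalent product states are then merged.
With 7 states:
        a   b  
>  q0   q1  q2 
   q1   q2  q3 
   q2   q2  q2 
   q3   q4  q2 
   q4   q5  q6 
 * q5   q5  q6 
   q6   q4  q6 
(> = start, * = accepting)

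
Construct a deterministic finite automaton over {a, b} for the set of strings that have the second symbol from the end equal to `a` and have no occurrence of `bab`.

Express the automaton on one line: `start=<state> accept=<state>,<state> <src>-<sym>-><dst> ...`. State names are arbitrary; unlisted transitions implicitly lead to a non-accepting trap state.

Run two small machines in parallel and take their product. One (7 states) tracks the last 2 symbols read; the other (4 states) tracks partial matches of the forbidden pattern `bab`. Each combined state is a pair, one component from each; accept when both components accept. Equivalent product states are then merged.
With 7 states:
        a   b  
>  q0   q1  q2 
   q1   q3  q4 
   q2   q5  q2 
 * q3   q3  q4 
 * q4   q5  q2 
   q5   q3  q6 
   q6   q6  q6 
(> = start, * = accepting)

start=q0 accept=q3,q4 q0-a->q1 q0-b->q2 q1-a->q3 q1-b->q4 q2-a->q5 q2-b->q2 q3-a->q3 q3-b->q4 q4-a->q5 q4-b->q2 q5-a->q3 q5-b->q6 q6-a->q6 q6-b->q6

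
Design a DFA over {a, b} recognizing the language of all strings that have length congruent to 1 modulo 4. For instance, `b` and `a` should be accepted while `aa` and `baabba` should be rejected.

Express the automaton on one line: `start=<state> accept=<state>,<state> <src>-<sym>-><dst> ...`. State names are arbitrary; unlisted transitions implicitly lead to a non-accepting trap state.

Count input length modulo 4: every symbol advances one step around the cycle q0 → q1 → q2 → q3 → q0. Accept at q1.
        a   b  
>  q0   q1  q1 
 * q1   q2  q2 
   q2   q3  q3 
   q3   q0  q0 
(> = start, * = accepting)

start=q0 accept=q1 q0-a->q1 q0-b->q1 q1-a->q2 q1-b->q2 q2-a->q3 q2-b->q3 q3-a->q0 q3-b->q0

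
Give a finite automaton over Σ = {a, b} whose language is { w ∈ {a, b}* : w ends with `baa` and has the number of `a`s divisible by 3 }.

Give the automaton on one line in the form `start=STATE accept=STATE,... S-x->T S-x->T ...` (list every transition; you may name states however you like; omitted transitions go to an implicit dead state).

Handle the two conditions separately and then intersect. The first has 4 states tracking how much of the suffix `baa` has currently been matched; the second has 3 states tracking the count of `a`s modulo 3. A product state is a pair (one from each), accepting exactly when both do. Minimizing collapses redundant product states.
6 states suffice.
        a   b  
>  q0   q1  q0 
   q1   q2  q3 
   q2   q0  q2 
   q3   q4  q3 
   q4   q5  q2 
 * q5   q1  q0 
(> = start, * = accepting)

start=q0 accept=q5 q0-a->q1 q0-b->q0 q1-a->q2 q1-b->q3 q2-a->q0 q2-b->q2 q3-a->q4 q3-b->q3 q4-a->q5 q4-b->q2 q5-a->q1 q5-b->q0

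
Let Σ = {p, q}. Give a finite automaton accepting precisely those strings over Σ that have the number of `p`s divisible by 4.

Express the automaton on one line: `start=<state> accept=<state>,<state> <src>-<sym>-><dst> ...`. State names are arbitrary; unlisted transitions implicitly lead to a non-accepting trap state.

Keep the running count of `p`s modulo 4: each `p` advances along the cycle A → B → C → D → A while other symbols loop. Accept at A.
A 4-state machine:
       p  q 
>* A   B  A 
   B   C  B 
   C   D  C 
   D   A  D 
(> = start, * = accepting)

start=A accept=A A-p->B A-q->A B-p->C B-q->B C-p->D C-q->C D-p->A D-q->D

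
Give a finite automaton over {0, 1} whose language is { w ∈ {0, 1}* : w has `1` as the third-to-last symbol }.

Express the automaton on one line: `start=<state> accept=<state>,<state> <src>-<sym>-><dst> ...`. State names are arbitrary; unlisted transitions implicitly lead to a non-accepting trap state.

A DFA must remember the last 3 symbols (since which symbol is third-to-last isn't known until the input ends). Use one state per possible window of the last ≤3 symbols; accept from those whose window starts with `1`.
15 states suffice.
          0    1  
>  q0     q1   q2 
   q1     q3   q4 
   q2     q5   q6 
   q3     q7   q8 
   q4     q9  q10 
   q5    q11  q12 
   q6    q13  q14 
   q7     q7   q8 
   q8     q9  q10 
   q9    q11  q12 
   q10   q13  q14 
 * q11    q7   q8 
 * q12    q9  q10 
 * q13   q11  q12 
 * q14   q13  q14 
(> = start, * = accepting)

start=q0 accept=q11,q12,q13,q14 q0-0->q1 q0-1->q2 q1-0->q3 q1-1->q4 q2-0->q5 q2-1->q6 q3-0->q7 q3-1->q8 q4-0->q9 q4-1->q10 q5-0->q11 q5-1->q12 q6-0->q13 q6-1->q14 q7-0->q7 q7-1->q8 q8-0->q9 q8-1->q10 q9-0->q11 q9-1->q12 q10-0->q13 q10-1->q14 q11-0->q7 q11-1->q8 q12-0->q9 q12-1->q10 q13-0->q11 q13-1->q12 q14-0->q13 q14-1->q14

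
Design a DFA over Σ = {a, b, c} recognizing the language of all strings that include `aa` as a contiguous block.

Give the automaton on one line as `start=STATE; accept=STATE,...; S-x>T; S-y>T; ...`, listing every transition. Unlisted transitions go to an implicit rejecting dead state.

start=s0; accept=s2; s0-a>s1; s0-b>s0; s0-c>s0; s1-a>s2; s1-b>s0; s1-c>s0; s2-a>s2; s2-b>s2; s2-c>s2

Track how much of `aa` has been matched so far: state s0 is no progress, s2 is the absorbing accept state reached once `aa` has occurred. Intermediate states record partial matches; on a mismatch, fall back to the longest reusable overlap.
3 states suffice.
        a   b   c  
>  s0   s1  s0  s0 
   s1   s2  s0  s0 
 * s2   s2  s2  s2 
(> = start, * = accepting)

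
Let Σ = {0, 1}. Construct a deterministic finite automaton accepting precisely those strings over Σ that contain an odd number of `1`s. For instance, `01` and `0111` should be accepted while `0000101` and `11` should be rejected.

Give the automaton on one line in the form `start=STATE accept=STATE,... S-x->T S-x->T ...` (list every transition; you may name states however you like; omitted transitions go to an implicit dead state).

start=s0 accept=s1 s0-0->s0 s0-1->s1 s1-0->s1 s1-1->s0

The only thing that matters is how many `1`s have appeared, reduced mod 2. Use one state per residue: s0 for 0, …, s1 for 1. Reading `1` moves to the next residue; anything else stays put. s1 is accepting.
With 2 states:
        0   1  
>  s0   s0  s1 
 * s1   s1  s0 
(> = start, * = accepting)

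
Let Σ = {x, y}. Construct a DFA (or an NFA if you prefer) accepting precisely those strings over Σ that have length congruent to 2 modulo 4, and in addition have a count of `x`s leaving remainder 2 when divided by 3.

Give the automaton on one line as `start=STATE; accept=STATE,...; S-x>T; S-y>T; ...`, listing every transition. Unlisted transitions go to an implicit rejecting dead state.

Run two small machines in parallel and take their product. The first has 4 states tracking the input length modulo 4; the second has 3 states tracking the count of `x`s modulo 3. A product state is a pair (one from each), accepting exactly when both do.
A 12-state machine:
          x    y  
>  q0     q1   q2 
   q1     q3   q4 
   q2     q4   q5 
 * q3     q6   q7 
   q4     q7   q8 
   q5     q8   q6 
   q6     q9   q0 
   q7     q0  q10 
   q8    q10   q9 
   q9    q11   q1 
   q10    q2  q11 
   q11    q5   q3 
(> = start, * = accepting)

start=q0; accept=q3; q0-x>q1; q0-y>q2; q1-x>q3; q1-y>q4; q2-x>q4; q2-y>q5; q3-x>q6; q3-y>q7; q4-x>q7; q4-y>q8; q5-x>q8; q5-y>q6; q6-x>q9; q6-y>q0; q7-x>q0; q7-y>q10; q8-x>q10; q8-y>q9; q9-x>q11; q9-y>q1; q10-x>q2; q10-y>q11; q11-x>q5; q11-y>q3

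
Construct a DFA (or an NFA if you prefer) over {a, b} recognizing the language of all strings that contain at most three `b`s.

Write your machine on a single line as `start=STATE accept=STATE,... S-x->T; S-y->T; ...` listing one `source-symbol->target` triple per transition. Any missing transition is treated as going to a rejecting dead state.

Count `b`s, saturating at 4: states q0 through q3 mean 0 through 3 `b`s seen; q4 means more than 3. Each `b` increments (capped at q4); other symbols loop. Accept from {q0, q1, q2, q3}.
A 5-state machine:
        a   b  
>* q0   q0  q1 
 * q1   q1  q2 
 * q2   q2  q3 
 * q3   q3  q4 
   q4   q4  q4 
(> = start, * = accepting)

start=q0; accept=q0,q1,q2,q3; q0-a->q0; q0-b->q1; q1-a->q1; q1-b->q2; q2-a->q2; q2-b->q3; q3-a->q3; q3-b->q4; q4-a->q4; q4-b->q4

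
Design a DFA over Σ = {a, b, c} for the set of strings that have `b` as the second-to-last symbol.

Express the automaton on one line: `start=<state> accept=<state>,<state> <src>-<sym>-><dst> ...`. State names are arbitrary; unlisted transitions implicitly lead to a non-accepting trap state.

start=q0 accept=q7,q8,q9 q0-a->q1 q0-b->q2 q0-c->q3 q1-a->q4 q1-b->q5 q1-c->q6 q2-a->q7 q2-b->q8 q2-c->q9 q3-a->q10 q3-b->q11 q3-c->q12 q4-a->q4 q4-b->q5 q4-c->q6 q5-a->q7 q5-b->q8 q5-c->q9 q6-a->q10 q6-b->q11 q6-c->q12 q7-a->q4 q7-b->q5 q7-c->q6 q8-a->q7 q8-b->q8 q8-c->q9 q9-a->q10 q9-b->q11 q9-c->q12 q10-a->q4 q10-b->q5 q10-c->q6 q11-a->q7 q11-b->q8 q11-c->q9 q12-a->q10 q12-b->q11 q12-c->q12

Because acceptance depends on a position counted from the end, the machine has to buffer the most recent 2 symbols. Make each state the string of the last up-to-2 symbols read; on input `x` shift the window left and append `x`. Accept when the buffered window has length 2 and begins with `b`.
With 13 states:
          a    b    c  
>  q0     q1   q2   q3 
   q1     q4   q5   q6 
   q2     q7   q8   q9 
   q3    q10  q11  q12 
   q4     q4   q5   q6 
   q5     q7   q8   q9 
   q6    q10  q11  q12 
 * q7     q4   q5   q6 
 * q8     q7   q8   q9 
 * q9    q10  q11  q12 
   q10    q4   q5   q6 
   q11    q7   q8   q9 
   q12   q10  q11  q12 
(> = start, * = accepting)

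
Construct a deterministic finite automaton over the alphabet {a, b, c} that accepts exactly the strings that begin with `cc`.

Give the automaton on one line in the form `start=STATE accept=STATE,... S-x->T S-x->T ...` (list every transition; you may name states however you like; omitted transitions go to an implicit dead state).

start=S0 accept=S2 S0-a->S3 S0-b->S3 S0-c->S1 S1-a->S3 S1-b->S3 S1-c->S2 S2-a->S2 S2-b->S2 S2-c->S2 S3-a->S3 S3-b->S3 S3-c->S3

Check the first 2 symbols one by one: S0 through S1 record how many have matched `cc` so far; any wrong symbol goes to the dead state S3. After all 2 match we enter the accepting sink S2.
With 4 states:
        a   b   c  
>  S0   S3  S3  S1 
   S1   S3  S3  S2 
 * S2   S2  S2  S2 
   S3   S3  S3  S3 
(> = start, * = accepting)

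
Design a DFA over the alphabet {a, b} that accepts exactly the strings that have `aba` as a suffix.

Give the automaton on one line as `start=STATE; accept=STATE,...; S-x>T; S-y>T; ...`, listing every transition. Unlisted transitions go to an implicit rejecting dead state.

start=s0; accept=s3; s0-a>s1; s0-b>s0; s1-a>s1; s1-b>s2; s2-a>s3; s2-b>s0; s3-a>s1; s3-b>s2

Let each state record the length of the longest suffix of the input read so far that is also a prefix of `aba`. s1 means the last symbol is `a`; s2 means the last 2 symbols are `ab`; s3 means the last 3 symbols are `aba`. Accept only at s3, where the string currently ends in `aba`.
4 states suffice.
        a   b  
>  s0   s1  s0 
   s1   s1  s2 
   s2   s3  s0 
 * s3   s1  s2 
(> = start, * = accepting)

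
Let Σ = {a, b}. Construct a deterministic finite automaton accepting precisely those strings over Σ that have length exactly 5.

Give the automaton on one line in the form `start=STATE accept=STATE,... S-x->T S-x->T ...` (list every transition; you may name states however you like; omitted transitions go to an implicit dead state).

start=S0 accept=S5 S0-a->S1 S0-b->S1 S1-a->S2 S1-b->S2 S2-a->S3 S2-b->S3 S3-a->S4 S3-b->S4 S4-a->S5 S4-b->S5 S5-a->S6 S5-b->S6 S6-a->S6 S6-b->S6

We only need to distinguish lengths 0, 1, …, 5, and '>5'. Chain S0 → S1 → S2 → S3 → S4 → S5 → S6 on every symbol, with S6 looping. Accepting states: {S5}.
A 7-state machine:
        a   b  
>  S0   S1  S1 
   S1   S2  S2 
   S2   S3  S3 
   S3   S4  S4 
   S4   S5  S5 
 * S5   S6  S6 
   S6   S6  S6 
(> = start, * = accepting)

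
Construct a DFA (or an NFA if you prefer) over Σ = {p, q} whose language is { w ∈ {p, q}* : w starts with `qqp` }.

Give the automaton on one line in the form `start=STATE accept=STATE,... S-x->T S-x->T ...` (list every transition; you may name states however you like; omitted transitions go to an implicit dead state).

Check the first 3 symbols one by one: A through C record how many have matched `qqp` so far; any wrong symbol goes to the dead state E. After all 3 match we enter the accepting sink D.
       p  q 
>  A   E  B 
   B   E  C 
   C   D  E 
 * D   D  D 
   E   E  E 
(> = start, * = accepting)

start=A accept=D A-p->E A-q->B B-p->E B-q->C C-p->D C-q->E D-p->D D-q->D E-p->E E-q->E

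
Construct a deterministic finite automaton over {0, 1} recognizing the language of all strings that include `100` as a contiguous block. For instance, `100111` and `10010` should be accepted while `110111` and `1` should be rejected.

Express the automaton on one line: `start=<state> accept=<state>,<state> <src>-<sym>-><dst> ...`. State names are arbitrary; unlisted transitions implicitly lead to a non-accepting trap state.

States q0..q2 record the length of the longest prefix of `100` that matches the current input suffix. Reaching q3 means `100` has been seen, and we stay there forever. Accept from q3.
With 4 states:
        0   1  
>  q0   q0  q1 
   q1   q2  q1 
   q2   q3  q1 
 * q3   q3  q3 
(> = start, * = accepting)

start=q0 accept=q3 q0-0->q0 q0-1->q1 q1-0->q2 q1-1->q1 q2-0->q3 q2-1->q1 q3-0->q3 q3-1->q3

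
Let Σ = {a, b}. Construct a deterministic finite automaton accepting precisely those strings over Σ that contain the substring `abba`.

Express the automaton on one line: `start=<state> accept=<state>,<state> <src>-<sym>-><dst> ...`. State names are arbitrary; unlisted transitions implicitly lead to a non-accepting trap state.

States q0..q3 record the length of the longest prefix of `abba` that matches the current input suffix. Reaching q4 means `abba` has been seen, and we stay there forever. Accept from q4.
With 5 states:
        a   b  
>  q0   q1  q0 
   q1   q1  q2 
   q2   q1  q3 
   q3   q4  q0 
 * q4   q4  q4 
(> = start, * = accepting)

start=q0 accept=q4 q0-a->q1 q0-b->q0 q1-a->q1 q1-b->q2 q2-a->q1 q2-b->q3 q3-a->q4 q3-b->q0 q4-a->q4 q4-b->q4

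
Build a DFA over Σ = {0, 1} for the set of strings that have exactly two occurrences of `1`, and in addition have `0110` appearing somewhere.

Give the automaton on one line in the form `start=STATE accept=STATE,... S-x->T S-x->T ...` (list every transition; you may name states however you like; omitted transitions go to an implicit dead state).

Build one automaton per condition and run them in lockstep. The first has 4 states tracking the count of `1`s, saturating at 3; the second has 5 states tracking whether and how much of `0110` has been seen. A product state is a pair (one from each), accepting exactly when both do.
          0    1  
>  q0     q1   q2 
   q1     q1   q3 
   q2     q4   q5 
   q3     q4   q6 
   q4     q4   q7 
   q5     q8   q9 
   q6    q10   q9 
   q7     q8  q11 
   q8     q8  q12 
   q9    q13   q9 
 * q10   q10  q14 
   q11   q14   q9 
   q12   q13  q11 
   q13   q13  q12 
   q14   q14  q14 
(> = start, * = accepting)

start=q0 accept=q10 q0-0->q1 q0-1->q2 q1-0->q1 q1-1->q3 q2-0->q4 q2-1->q5 q3-0->q4 q3-1->q6 q4-0->q4 q4-1->q7 q5-0->q8 q5-1->q9 q6-0->q10 q6-1->q9 q7-0->q8 q7-1->q11 q8-0->q8 q8-1->q12 q9-0->q13 q9-1->q9 q10-0->q10 q10-1->q14 q11-0->q14 q11-1->q9 q12-0->q13 q12-1->q11 q13-0->q13 q13-1->q12 q14-0->q14 q14-1->q14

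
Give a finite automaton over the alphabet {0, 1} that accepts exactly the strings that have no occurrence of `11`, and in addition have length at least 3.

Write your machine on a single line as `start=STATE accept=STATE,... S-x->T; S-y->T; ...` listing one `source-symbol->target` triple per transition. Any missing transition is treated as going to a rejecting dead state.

Handle the two conditions separately and then intersect. The first has 3 states tracking partial matches of the forbidden pattern `11`; the second has 5 states tracking the input length, saturating at 4. A product state is a pair (one from each), accepting exactly when both do.
With 12 states:
          0    1  
>  q0     q1   q2 
   q1     q3   q4 
   q2     q3   q5 
   q3     q6   q7 
   q4     q6   q8 
   q5     q8   q8 
 * q6     q9  q10 
 * q7     q9  q11 
   q8    q11  q11 
 * q9     q9  q10 
 * q10    q9  q11 
   q11   q11  q11 
(> = start, * = accepting)

start=q0; accept=q6,q7,q9,q10; q0-0->q1; q0-1->q2; q1-0->q3; q1-1->q4; q2-0->q3; q2-1->q5; q3-0->q6; q3-1->q7; q4-0->q6; q4-1->q8; q5-0->q8; q5-1->q8; q6-0->q9; q6-1->q10; q7-0->q9; q7-1->q11; q8-0->q11; q8-1->q11; q9-0->q9; q9-1->q10; q10-0->q9; q10-1->q11; q11-0->q11; q11-1->q11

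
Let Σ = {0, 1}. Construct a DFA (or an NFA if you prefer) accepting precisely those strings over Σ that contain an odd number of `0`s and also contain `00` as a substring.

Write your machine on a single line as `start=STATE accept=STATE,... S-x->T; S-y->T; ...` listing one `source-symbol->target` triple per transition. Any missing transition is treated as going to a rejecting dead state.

start=S0; accept=S4; S0-0->S1; S0-1->S0; S1-0->S2; S1-1->S3; S2-0->S4; S2-1->S2; S3-0->S5; S3-1->S3; S4-0->S2; S4-1->S4; S5-0->S4; S5-1->S0

Run two small machines in parallel and take their product. The first has 2 states tracking the count of `0`s modulo 2; the second has 3 states tracking whether and how much of `00` has been seen. A product state is a pair (one from each), accepting exactly when both do.
        0   1  
>  S0   S1  S0 
   S1   S2  S3 
   S2   S4  S2 
   S3   S5  S3 
 * S4   S2  S4 
   S5   S4  S0 
(> = start, * = accepting)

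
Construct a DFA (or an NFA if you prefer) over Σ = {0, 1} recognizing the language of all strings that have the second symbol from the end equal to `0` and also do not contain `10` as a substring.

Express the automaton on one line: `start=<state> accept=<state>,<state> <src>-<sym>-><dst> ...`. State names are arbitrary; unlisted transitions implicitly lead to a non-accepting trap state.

start=q0 accept=q3,q4 q0-0->q1 q0-1->q2 q1-0->q3 q1-1->q4 q2-0->q2 q2-1->q2 q3-0->q3 q3-1->q4 q4-0->q2 q4-1->q2

Build one automaton per condition and run them in lockstep. One (7 states) tracks the last 2 symbols read; the other (3 states) tracks partial matches of the forbidden pattern `10`. Each combined state is a pair, one component from each; accept when both components accept. Equivalent product states are then merged.
5 states suffice.
        0   1  
>  q0   q1  q2 
   q1   q3  q4 
   q2   q2  q2 
 * q3   q3  q4 
 * q4   q2  q2 
(> = start, * = accepting)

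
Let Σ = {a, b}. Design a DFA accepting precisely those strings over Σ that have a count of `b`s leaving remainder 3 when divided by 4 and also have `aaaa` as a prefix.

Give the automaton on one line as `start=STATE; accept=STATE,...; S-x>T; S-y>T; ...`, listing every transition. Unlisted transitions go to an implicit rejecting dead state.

Build one automaton per condition and run them in lockstep. The first has 4 states tracking the count of `b`s modulo 4; the second has 6 states tracking whether the input so far still matches the prefix `aaaa`. A product state is a pair (one from each), accepting exactly when both do. After merging equivalent states the machine shrinks.
9 states suffice.
        a   b  
>  S0   S1  S2 
   S1   S3  S2 
   S2   S2  S2 
   S3   S4  S2 
   S4   S5  S2 
   S5   S5  S6 
   S6   S6  S7 
   S7   S7  S8 
 * S8   S8  S5 
(> = start, * = accepting)

start=S0; accept=S8; S0-a>S1; S0-b>S2; S1-a>S3; S1-b>S2; S2-a>S2; S2-b>S2; S3-a>S4; S3-b>S2; S4-a>S5; S4-b>S2; S5-a>S5; S5-b>S6; S6-a>S6; S6-b>S7; S7-a>S7; S7-b>S8; S8-a>S8; S8-b>S5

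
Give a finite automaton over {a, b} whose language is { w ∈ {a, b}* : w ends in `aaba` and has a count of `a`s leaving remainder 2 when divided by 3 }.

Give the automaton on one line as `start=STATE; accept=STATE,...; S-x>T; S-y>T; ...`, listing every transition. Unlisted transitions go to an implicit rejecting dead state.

start=q0; accept=q14; q0-a>q1; q0-b>q0; q1-a>q2; q1-b>q3; q2-a>q4; q2-b>q5; q3-a>q6; q3-b>q3; q4-a>q7; q4-b>q8; q5-a>q9; q5-b>q10; q6-a>q4; q6-b>q10; q7-a>q2; q7-b>q11; q8-a>q12; q8-b>q0; q9-a>q7; q9-b>q0; q10-a>q13; q10-b>q10; q11-a>q14; q11-b>q3; q12-a>q2; q12-b>q3; q13-a>q7; q13-b>q0; q14-a>q4; q14-b>q10

Build one automaton per condition and run them in lockstep. One (5 states) tracks how much of the suffix `aaba` has currently been matched; the other (3 states) tracks the count of `a`s modulo 3. Each combined state is a pair, one component from each; accept when both components accept.
A 15-state machine:
          a    b  
>  q0     q1   q0 
   q1     q2   q3 
   q2     q4   q5 
   q3     q6   q3 
   q4     q7   q8 
   q5     q9  q10 
   q6     q4  q10 
   q7     q2  q11 
   q8    q12   q0 
   q9     q7   q0 
   q10   q13  q10 
   q11   q14   q3 
   q12    q2   q3 
   q13    q7   q0 
 * q14    q4  q10 
(> = start, * = accepting)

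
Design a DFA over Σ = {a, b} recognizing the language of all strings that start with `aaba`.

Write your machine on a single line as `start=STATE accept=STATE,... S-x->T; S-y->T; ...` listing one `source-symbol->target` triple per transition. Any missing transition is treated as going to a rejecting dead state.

start=q0; accept=q4; q0-a->q1; q0-b->q5; q1-a->q2; q1-b->q5; q2-a->q5; q2-b->q3; q3-a->q4; q3-b->q5; q4-a->q4; q4-b->q4; q5-a->q5; q5-b->q5

Check the first 4 symbols one by one: q0 through q3 record how many have matched `aaba` so far; any wrong symbol goes to the dead state q5. After all 4 match we enter the accepting sink q4.
        a   b  
>  q0   q1  q5 
   q1   q2  q5 
   q2   q5  q3 
   q3   q4  q5 
 * q4   q4  q4 
   q5   q5  q5 
(> = start, * = accepting)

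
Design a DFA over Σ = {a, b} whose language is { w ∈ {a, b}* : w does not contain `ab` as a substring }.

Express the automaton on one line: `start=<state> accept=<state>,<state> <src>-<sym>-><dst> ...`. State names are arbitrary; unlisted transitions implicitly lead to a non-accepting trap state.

start=q0 accept=q0,q1 q0-a->q1 q0-b->q0 q1-a->q1 q1-b->q2 q2-a->q2 q2-b->q2

This is the complement of 'contains `ab`'. Use the same substring-matching states — q0 through q2 holding how much of `ab` has just been matched — but flip the accepting set: everything except the trap q2 accepts.
        a   b  
>* q0   q1  q0 
 * q1   q1  q2 
   q2   q2  q2 
(> = start, * = accepting)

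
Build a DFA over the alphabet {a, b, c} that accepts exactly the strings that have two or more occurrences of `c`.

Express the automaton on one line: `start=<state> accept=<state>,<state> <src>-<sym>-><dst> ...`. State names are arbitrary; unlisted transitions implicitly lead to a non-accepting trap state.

Only the number of `c`s matters, and only up to 3. Make a chain S0 → S1 → S2 → S3 advanced by each `c` (with S3 absorbing); every other symbol self-loops. The accepting set is {S2, S3}.
A 4-state machine:
        a   b   c  
>  S0   S0  S0  S1 
   S1   S1  S1  S2 
 * S2   S2  S2  S3 
 * S3   S3  S3  S3 
(> = start, * = accepting)

start=S0 accept=S2,S3 S0-a->S0 S0-b->S0 S0-c->S1 S1-a->S1 S1-b->S1 S1-c->S2 S2-a->S2 S2-b->S2 S2-c->S3 S3-a->S3 S3-b->S3 S3-c->S3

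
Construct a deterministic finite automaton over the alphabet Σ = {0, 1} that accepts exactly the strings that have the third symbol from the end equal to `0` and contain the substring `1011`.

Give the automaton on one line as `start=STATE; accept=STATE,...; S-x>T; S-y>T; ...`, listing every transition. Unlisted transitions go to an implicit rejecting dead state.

start=S0; accept=S4,S9,S10,S11; S0-0>S0; S0-1>S1; S1-0>S2; S1-1>S1; S2-0>S0; S2-1>S3; S3-0>S2; S3-1>S4; S4-0>S5; S4-1>S6; S5-0>S7; S5-1>S8; S6-0>S5; S6-1>S6; S7-0>S9; S7-1>S10; S8-0>S11; S8-1>S4; S9-0>S9; S9-1>S10; S10-0>S11; S10-1>S4; S11-0>S7; S11-1>S8

Build one automaton per condition and run them in lockstep. One (15 states) tracks the last 3 symbols read; the other (5 states) tracks whether and how much of `1011` has been seen. Each combined state is a pair, one component from each; accept when both components accept. After merging equivalent states the machine shrinks.
With 12 states:
          0    1  
>  S0     S0   S1 
   S1     S2   S1 
   S2     S0   S3 
   S3     S2   S4 
 * S4     S5   S6 
   S5     S7   S8 
   S6     S5   S6 
   S7     S9  S10 
   S8    S11   S4 
 * S9     S9  S10 
 * S10   S11   S4 
 * S11    S7   S8 
(> = start, * = accepting)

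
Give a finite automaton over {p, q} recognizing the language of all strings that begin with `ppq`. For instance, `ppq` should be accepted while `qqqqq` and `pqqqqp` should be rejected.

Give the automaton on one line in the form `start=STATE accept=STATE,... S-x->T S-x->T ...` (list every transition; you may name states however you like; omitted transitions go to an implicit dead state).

start=S0 accept=S3 S0-p->S1 S0-q->S4 S1-p->S2 S1-q->S4 S2-p->S4 S2-q->S3 S3-p->S3 S3-q->S3 S4-p->S4 S4-q->S4

Walk along `ppq` while the input agrees: from S0 take `p` to S1, and so on. Any deviation drops to the rejecting sink S4. Once S3 is reached the prefix is confirmed and every continuation is accepted.
A 5-state machine:
        p   q  
>  S0   S1  S4 
   S1   S2  S4 
   S2   S4  S3 
 * S3   S3  S3 
   S4   S4  S4 
(> = start, * = accepting)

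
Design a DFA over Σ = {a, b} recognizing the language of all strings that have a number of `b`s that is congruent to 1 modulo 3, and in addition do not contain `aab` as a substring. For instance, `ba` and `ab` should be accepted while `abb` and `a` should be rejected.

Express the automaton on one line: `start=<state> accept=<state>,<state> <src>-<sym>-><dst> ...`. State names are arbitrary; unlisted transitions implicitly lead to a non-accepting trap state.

start=q0 accept=q2,q4,q6 q0-a->q1 q0-b->q2 q1-a->q3 q1-b->q2 q2-a->q4 q2-b->q5 q3-a->q3 q3-b->q3 q4-a->q6 q4-b->q5 q5-a->q7 q5-b->q0 q6-a->q6 q6-b->q3 q7-a->q3 q7-b->q0

Run two small machines in parallel and take their product. The first has 3 states tracking the count of `b`s modulo 3; the second has 4 states tracking partial matches of the forbidden pattern `aab`. A product state is a pair (one from each), accepting exactly when both do. Equivalent product states are then merged.
8 states suffice.
        a   b  
>  q0   q1  q2 
   q1   q3  q2 
 * q2   q4  q5 
   q3   q3  q3 
 * q4   q6  q5 
   q5   q7  q0 
 * q6   q6  q3 
   q7   q3  q0 
(> = start, * = accepting)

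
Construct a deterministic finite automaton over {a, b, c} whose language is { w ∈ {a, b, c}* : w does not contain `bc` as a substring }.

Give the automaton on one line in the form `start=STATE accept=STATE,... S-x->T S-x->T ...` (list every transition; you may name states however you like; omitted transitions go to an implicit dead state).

start=q0 accept=q0,q1 q0-a->q0 q0-b->q1 q0-c->q0 q1-a->q0 q1-b->q1 q1-c->q2 q2-a->q2 q2-b->q2 q2-c->q2

Track partial matches of the forbidden pattern `bc`. State q2 is a dead state reached once `bc` has occurred; every other state accepts. q0 means no part of `bc` is currently matched.
With 3 states:
        a   b   c  
>* q0   q0  q1  q0 
 * q1   q0  q1  q2 
   q2   q2  q2  q2 
(> = start, * = accepting)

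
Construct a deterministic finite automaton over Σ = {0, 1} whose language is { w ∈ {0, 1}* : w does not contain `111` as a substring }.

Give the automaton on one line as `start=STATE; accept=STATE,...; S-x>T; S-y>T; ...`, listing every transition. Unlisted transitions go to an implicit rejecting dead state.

start=A; accept=A,B,C; A-0>A; A-1>B; B-0>A; B-1>C; C-0>A; C-1>D; D-0>D; D-1>D

This is the complement of 'contains `111`'. Use the same substring-matching states — A through D holding how much of `111` has just been matched — but flip the accepting set: everything except the trap D accepts.
A 4-state machine:
       0  1 
>* A   A  B 
 * B   A  C 
 * C   A  D 
   D   D  D 
(> = start, * = accepting)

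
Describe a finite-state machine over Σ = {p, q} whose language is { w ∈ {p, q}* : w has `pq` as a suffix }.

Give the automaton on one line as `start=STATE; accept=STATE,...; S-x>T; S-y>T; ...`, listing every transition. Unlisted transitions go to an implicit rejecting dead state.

start=s0; accept=s2; s0-p>s1; s0-q>s0; s1-p>s1; s1-q>s2; s2-p>s1; s2-q>s0

Remember how much of `pq` the current input suffix matches. State s0 means no match yet; s1 means the last symbol is `p`; s2 means the last 2 symbols are `pq`. Only s2 accepts. On a mismatch, fall back to the longest proper suffix that is still a prefix of `pq`.
With 3 states:
        p   q  
>  s0   s1  s0 
   s1   s1  s2 
 * s2   s1  s0 
(> = start, * = accepting)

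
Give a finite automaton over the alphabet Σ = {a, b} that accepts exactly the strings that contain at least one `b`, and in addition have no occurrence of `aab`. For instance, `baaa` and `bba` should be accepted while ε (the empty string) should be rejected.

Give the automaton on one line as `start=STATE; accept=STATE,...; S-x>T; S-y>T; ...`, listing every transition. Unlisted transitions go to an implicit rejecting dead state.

Build one automaton per condition and run them in lockstep. One (3 states) tracks the count of `b`s, saturating at 2; the other (4 states) tracks partial matches of the forbidden pattern `aab`. Each combined state is a pair, one component from each; accept when both components accept.
          a    b  
>  S0     S1   S2 
   S1     S3   S2 
 * S2     S4   S5 
   S3     S3   S6 
 * S4     S7   S5 
 * S5     S8   S5 
   S6     S6   S9 
 * S7     S7   S9 
 * S8    S10   S5 
   S9     S9   S9 
 * S10   S10   S9 
(> = start, * = accepting)

start=S0; accept=S2,S4,S5,S7,S8,S10; S0-a>S1; S0-b>S2; S1-a>S3; S1-b>S2; S2-a>S4; S2-b>S5; S3-a>S3; S3-b>S6; S4-a>S7; S4-b>S5; S5-a>S8; S5-b>S5; S6-a>S6; S6-b>S9; S7-a>S7; S7-b>S9; S8-a>S10; S8-b>S5; S9-a>S9; S9-b>S9; S10-a>S10; S10-b>S9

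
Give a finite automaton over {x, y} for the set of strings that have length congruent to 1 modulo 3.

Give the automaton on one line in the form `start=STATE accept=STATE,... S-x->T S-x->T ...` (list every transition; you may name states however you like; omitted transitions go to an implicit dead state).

start=q0 accept=q1 q0-x->q1 q0-y->q1 q1-x->q2 q1-y->q2 q2-x->q0 q2-y->q0

Count input length modulo 3: every symbol advances one step around the cycle q0 → q1 → q2 → q0. Accept at q1.
With 3 states:
        x   y  
>  q0   q1  q1 
 * q1   q2  q2 
   q2   q0  q0 
(> = start, * = accepting)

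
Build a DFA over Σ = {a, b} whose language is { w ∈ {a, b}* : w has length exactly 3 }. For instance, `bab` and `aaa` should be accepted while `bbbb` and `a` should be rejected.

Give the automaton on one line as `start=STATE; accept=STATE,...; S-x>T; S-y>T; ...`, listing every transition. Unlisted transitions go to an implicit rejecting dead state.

Count input length up to 4: every symbol moves from S0 toward S4, which means 'more than 3' and absorbs. Accept from {S3}.
        a   b  
>  S0   S1  S1 
   S1   S2  S2 
   S2   S3  S3 
 * S3   S4  S4 
   S4   S4  S4 
(> = start, * = accepting)

start=S0; accept=S3; S0-a>S1; S0-b>S1; S1-a>S2; S1-b>S2; S2-a>S3; S2-b>S3; S3-a>S4; S3-b>S4; S4-a>S4; S4-b>S4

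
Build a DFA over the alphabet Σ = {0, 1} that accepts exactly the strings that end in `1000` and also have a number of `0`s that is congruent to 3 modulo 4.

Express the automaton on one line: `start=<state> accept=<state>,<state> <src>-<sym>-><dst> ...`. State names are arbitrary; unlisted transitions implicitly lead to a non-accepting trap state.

start=q0 accept=q7 q0-0->q1 q0-1->q2 q1-0->q3 q1-1->q1 q2-0->q4 q2-1->q2 q3-0->q5 q3-1->q3 q4-0->q6 q4-1->q1 q5-0->q0 q5-1->q5 q6-0->q7 q6-1->q3 q7-0->q0 q7-1->q5

Run two small machines in parallel and take their product. One (5 states) tracks how much of the suffix `1000` has currently been matched; the other (4 states) tracks the count of `0`s modulo 4. Each combined state is a pair, one component from each; accept when both components accept. Equivalent product states are then merged.
With 8 states:
        0   1  
>  q0   q1  q2 
   q1   q3  q1 
   q2   q4  q2 
   q3   q5  q3 
   q4   q6  q1 
   q5   q0  q5 
   q6   q7  q3 
 * q7   q0  q5 
(> = start, * = accepting)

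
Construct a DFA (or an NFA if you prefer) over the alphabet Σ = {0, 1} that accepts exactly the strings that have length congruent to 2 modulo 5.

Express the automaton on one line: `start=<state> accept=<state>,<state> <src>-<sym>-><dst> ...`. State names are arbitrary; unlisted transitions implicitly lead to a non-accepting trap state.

start=s0 accept=s2 s0-0->s1 s0-1->s1 s1-0->s2 s1-1->s2 s2-0->s3 s2-1->s3 s3-0->s4 s3-1->s4 s4-0->s0 s4-1->s0

Count input length modulo 5: every symbol advances one step around the cycle s0 → s1 → s2 → s3 → s4 → s0. Accept at s2.
5 states suffice.
        0   1  
>  s0   s1  s1 
   s1   s2  s2 
 * s2   s3  s3 
   s3   s4  s4 
   s4   s0  s0 
(> = start, * = accepting)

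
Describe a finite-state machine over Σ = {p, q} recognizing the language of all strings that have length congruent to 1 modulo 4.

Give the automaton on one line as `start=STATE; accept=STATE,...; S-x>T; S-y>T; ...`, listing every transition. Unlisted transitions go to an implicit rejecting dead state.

start=A; accept=B; A-p>B; A-q>B; B-p>C; B-q>C; C-p>D; C-q>D; D-p>A; D-q>A

Only the length mod 4 matters, so use a 4-cycle: from any state, every input symbol moves to the next state, wrapping D back to A. Mark B accepting.
With 4 states:
       p  q 
>  A   B  B 
 * B   C  C 
   C   D  D 
   D   A  A 
(> = start, * = accepting)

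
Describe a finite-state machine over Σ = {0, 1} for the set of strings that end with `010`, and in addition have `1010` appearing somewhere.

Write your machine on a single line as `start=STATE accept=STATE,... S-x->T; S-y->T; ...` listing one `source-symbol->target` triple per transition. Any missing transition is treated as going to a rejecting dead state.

Build one automaton per condition and run them in lockstep. One (4 states) tracks how much of the suffix `010` has currently been matched; the other (5 states) tracks whether and how much of `1010` has been seen. Each combined state is a pair, one component from each; accept when both components accept. Minimizing collapses redundant product states.
        0   1  
>  q0   q0  q1 
   q1   q2  q1 
   q2   q0  q3 
   q3   q4  q1 
 * q4   q5  q6 
   q5   q5  q6 
   q6   q4  q7 
   q7   q5  q7 
(> = start, * = accepting)

start=q0; accept=q4; q0-0->q0; q0-1->q1; q1-0->q2; q1-1->q1; q2-0->q0; q2-1->q3; q3-0->q4; q3-1->q1; q4-0->q5; q4-1->q6; q5-0->q5; q5-1->q6; q6-0->q4; q6-1->q7; q7-0->q5; q7-1->q7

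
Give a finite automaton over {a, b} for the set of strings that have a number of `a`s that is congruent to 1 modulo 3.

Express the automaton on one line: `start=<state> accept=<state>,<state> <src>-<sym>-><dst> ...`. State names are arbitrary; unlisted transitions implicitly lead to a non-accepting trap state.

start=q0 accept=q1 q0-a->q1 q0-b->q0 q1-a->q2 q1-b->q1 q2-a->q0 q2-b->q2

The only thing that matters is how many `a`s have appeared, reduced mod 3. Use one state per residue: q0 for 0, …, q2 for 2. Reading `a` moves to the next residue; anything else stays put. q1 is accepting.
With 3 states:
        a   b  
>  q0   q1  q0 
 * q1   q2  q1 
   q2   q0  q2 
(> = start, * = accepting)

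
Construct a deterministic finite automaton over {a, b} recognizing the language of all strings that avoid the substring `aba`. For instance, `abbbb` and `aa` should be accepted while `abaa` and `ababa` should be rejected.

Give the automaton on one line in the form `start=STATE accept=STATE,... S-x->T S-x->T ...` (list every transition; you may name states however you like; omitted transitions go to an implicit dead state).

Track partial matches of the forbidden pattern `aba`. State q3 is a dead state reached once `aba` has occurred; every other state accepts. q0 means no part of `aba` is currently matched.
        a   b  
>* q0   q1  q0 
 * q1   q1  q2 
 * q2   q3  q0 
   q3   q3  q3 
(> = start, * = accepting)

start=q0 accept=q0,q1,q2 q0-a->q1 q0-b->q0 q1-a->q1 q1-b->q2 q2-a->q3 q2-b->q0 q3-a->q3 q3-b->q3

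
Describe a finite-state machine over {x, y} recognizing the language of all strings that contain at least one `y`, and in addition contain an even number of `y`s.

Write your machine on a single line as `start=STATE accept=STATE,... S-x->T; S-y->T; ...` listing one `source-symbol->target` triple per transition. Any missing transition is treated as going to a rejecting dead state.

Handle the two conditions separately and then intersect. One (3 states) tracks the count of `y`s, saturating at 2; the other (2 states) tracks the count of `y`s modulo 2. Each combined state is a pair, one component from each; accept when both components accept.
        x   y  
>  S0   S0  S1 
   S1   S1  S2 
 * S2   S2  S3 
   S3   S3  S2 
(> = start, * = accepting)

start=S0; accept=S2; S0-x->S0; S0-y->S1; S1-x->S1; S1-y->S2; S2-x->S2; S2-y->S3; S3-x->S3; S3-y->S2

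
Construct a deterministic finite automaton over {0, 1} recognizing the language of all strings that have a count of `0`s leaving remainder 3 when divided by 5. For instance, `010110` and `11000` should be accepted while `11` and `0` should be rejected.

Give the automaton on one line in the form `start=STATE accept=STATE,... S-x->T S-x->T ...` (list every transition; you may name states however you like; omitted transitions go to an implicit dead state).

Keep the running count of `0`s modulo 5: each `0` advances along the cycle S0 → S1 → S2 → S3 → S4 → S0 while other symbols loop. Accept at S3.
With 5 states:
        0   1  
>  S0   S1  S0 
   S1   S2  S1 
   S2   S3  S2 
 * S3   S4  S3 
   S4   S0  S4 
(> = start, * = accepting)

start=S0 accept=S3 S0-0->S1 S0-1->S0 S1-0->S2 S1-1->S1 S2-0->S3 S2-1->S2 S3-0->S4 S3-1->S3 S4-0->S0 S4-1->S4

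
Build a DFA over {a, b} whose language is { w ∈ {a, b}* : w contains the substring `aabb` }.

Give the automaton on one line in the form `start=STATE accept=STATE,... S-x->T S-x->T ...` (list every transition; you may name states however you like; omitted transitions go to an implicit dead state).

start=S0 accept=S4 S0-a->S1 S0-b->S0 S1-a->S2 S1-b->S0 S2-a->S2 S2-b->S3 S3-a->S1 S3-b->S4 S4-a->S4 S4-b->S4

States S0..S3 record the length of the longest prefix of `aabb` that matches the current input suffix. Reaching S4 means `aabb` has been seen, and we stay there forever. Accept from S4.
With 5 states:
        a   b  
>  S0   S1  S0 
   S1   S2  S0 
   S2   S2  S3 
   S3   S1  S4 
 * S4   S4  S4 
(> = start, * = accepting)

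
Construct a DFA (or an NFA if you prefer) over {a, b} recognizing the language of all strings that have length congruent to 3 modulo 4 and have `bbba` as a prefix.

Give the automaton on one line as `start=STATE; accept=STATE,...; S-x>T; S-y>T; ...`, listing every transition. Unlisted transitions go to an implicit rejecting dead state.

start=q0; accept=q11; q0-a>q1; q0-b>q2; q1-a>q3; q1-b>q3; q2-a>q3; q2-b>q4; q3-a>q5; q3-b>q5; q4-a>q5; q4-b>q6; q5-a>q7; q5-b>q7; q6-a>q8; q6-b>q7; q7-a>q1; q7-b>q1; q8-a>q9; q8-b>q9; q9-a>q10; q9-b>q10; q10-a>q11; q10-b>q11; q11-a>q8; q11-b>q8

Build one automaton per condition and run them in lockstep. One (4 states) tracks the input length modulo 4; the other (6 states) tracks whether the input so far still matches the prefix `bbba`. Each combined state is a pair, one component from each; accept when both components accept.
12 states suffice.
          a    b  
>  q0     q1   q2 
   q1     q3   q3 
   q2     q3   q4 
   q3     q5   q5 
   q4     q5   q6 
   q5     q7   q7 
   q6     q8   q7 
   q7     q1   q1 
   q8     q9   q9 
   q9    q10  q10 
   q10   q11  q11 
 * q11    q8   q8 
(> = start, * = accepting)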